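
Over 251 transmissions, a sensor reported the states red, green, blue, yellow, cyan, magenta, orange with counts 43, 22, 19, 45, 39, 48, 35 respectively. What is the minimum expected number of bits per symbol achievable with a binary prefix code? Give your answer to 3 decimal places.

2.793 bits/symbol

Probabilities are the counts divided by 251.
Repeatedly combine the two least-probable nodes; the expected code length is the sum of the merged weights.
merge 19/251 + 22/251 → 41/251
merge 35/251 + 39/251 → 74/251
merge 41/251 + 43/251 → 84/251
merge 45/251 + 48/251 → 93/251
merge 74/251 + 84/251 → 158/251
merge 93/251 + 158/251 → 1
L = 41/251 + 74/251 + 84/251 + 93/251 + 158/251 + 1 = 701/251 ≈ 2.793 bits/symbol.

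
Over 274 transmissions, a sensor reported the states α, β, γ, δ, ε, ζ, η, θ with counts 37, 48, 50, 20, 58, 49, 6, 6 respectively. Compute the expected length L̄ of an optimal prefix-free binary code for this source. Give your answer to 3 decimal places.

Probabilities are the counts divided by 274.
Repeatedly combine the two least-probable nodes; the expected code length is the sum of the merged weights.
merge 3/137 + 3/137 → 6/137
merge 6/137 + 10/137 → 16/137
merge 16/137 + 37/274 → 69/274
merge 24/137 + 49/274 → 97/274
merge 25/137 + 29/137 → 54/137
merge 69/274 + 97/274 → 83/137
merge 54/137 + 83/137 → 1
L = 6/137 + 16/137 + 69/274 + 97/274 + 54/137 + 83/137 + 1 = 379/137 ≈ 2.766 bits/symbol.

2.766 bits/symbol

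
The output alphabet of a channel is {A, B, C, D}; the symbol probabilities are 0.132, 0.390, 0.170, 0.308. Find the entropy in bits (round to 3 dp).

1.873 bits

H = −Σ pᵢ log₂ pᵢ.
−0.132·log₂(0.132) = 0.3856
−0.390·log₂(0.390) = 0.5298
−0.170·log₂(0.170) = 0.4346
−0.308·log₂(0.308) = 0.5233
Sum ≈ 1.8733 → 1.873 bits.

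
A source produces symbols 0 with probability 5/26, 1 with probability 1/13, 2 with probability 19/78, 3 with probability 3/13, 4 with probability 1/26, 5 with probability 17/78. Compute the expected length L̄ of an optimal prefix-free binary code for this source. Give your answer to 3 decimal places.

Repeatedly combine the two least-probable nodes; the expected code length is the sum of the merged weights.
merge 1/26 + 1/13 → 3/26
merge 3/26 + 5/26 → 4/13
merge 17/78 + 3/13 → 35/78
merge 19/78 + 4/13 → 43/78
merge 35/78 + 43/78 → 1
L = 3/26 + 4/13 + 35/78 + 43/78 + 1 = 63/26 ≈ 2.423 bits/symbol.

2.423 bits/symbol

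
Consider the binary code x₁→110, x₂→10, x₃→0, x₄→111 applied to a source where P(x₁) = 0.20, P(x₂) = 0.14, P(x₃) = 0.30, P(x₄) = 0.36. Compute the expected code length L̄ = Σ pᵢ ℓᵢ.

2.26 bits/symbol

L̄ = Σ pᵢ·ℓᵢ = 0.20·3 + 0.14·2 + 0.30·1 + 0.36·3 = 2.26 bits/symbol.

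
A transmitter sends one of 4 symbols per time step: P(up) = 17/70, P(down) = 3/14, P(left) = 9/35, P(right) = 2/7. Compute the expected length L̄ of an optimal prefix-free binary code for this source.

Repeatedly combine the two least-probable nodes; the expected code length is the sum of the merged weights.
merge 3/14 + 17/70 → 16/35
merge 9/35 + 2/7 → 19/35
merge 16/35 + 19/35 → 1
L = 16/35 + 19/35 + 1 = 2 bits/symbol.

2 bits/symbol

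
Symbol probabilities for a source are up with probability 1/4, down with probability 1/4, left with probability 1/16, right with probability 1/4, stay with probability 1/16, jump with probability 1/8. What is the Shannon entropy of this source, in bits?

2.375 bits

Each probability is a power of 1/2, so log₂(1/p) is an integer.
H = Σ p·log₂(1/p) = 1/4·2 + 1/4·2 + 1/16·4 + 1/4·2 + 1/16·4 + 1/8·3 = 2.375 bits.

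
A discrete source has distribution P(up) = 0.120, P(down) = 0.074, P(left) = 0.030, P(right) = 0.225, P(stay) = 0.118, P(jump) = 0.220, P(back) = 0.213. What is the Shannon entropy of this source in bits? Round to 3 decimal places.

H = −Σ pᵢ log₂ pᵢ.
−0.120·log₂(0.120) = 0.3671
−0.074·log₂(0.074) = 0.2780
−0.030·log₂(0.030) = 0.1518
−0.225·log₂(0.225) = 0.4842
−0.118·log₂(0.118) = 0.3638
−0.220·log₂(0.220) = 0.4806
−0.213·log₂(0.213) = 0.4752
Sum ≈ 2.6006 → 2.601 bits.

2.601 bits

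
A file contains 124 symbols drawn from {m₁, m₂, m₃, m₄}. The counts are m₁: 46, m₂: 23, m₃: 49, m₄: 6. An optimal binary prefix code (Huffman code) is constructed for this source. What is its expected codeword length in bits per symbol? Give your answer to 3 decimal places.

Probabilities are the counts divided by 124.
Repeatedly combine the two least-probable nodes; the expected code length is the sum of the merged weights.
merge 3/62 + 23/124 → 29/124
merge 29/124 + 23/62 → 75/124
merge 49/124 + 75/124 → 1
L = 29/124 + 75/124 + 1 = 57/31 ≈ 1.839 bits/symbol.

1.839 bits/symbol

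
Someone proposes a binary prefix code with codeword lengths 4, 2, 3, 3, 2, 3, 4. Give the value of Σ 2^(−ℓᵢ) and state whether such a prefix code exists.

1; yes

With common denominator 2^4 = 16: Σ 2^(−ℓᵢ) = 1/16 + 4/16 + 2/16 + 2/16 + 4/16 + 2/16 + 1/16 = 16/16 = 1.
Kraft's inequality requires Σ ≤ 1; here Σ = 1 ≤ 1, so such a prefix code exists.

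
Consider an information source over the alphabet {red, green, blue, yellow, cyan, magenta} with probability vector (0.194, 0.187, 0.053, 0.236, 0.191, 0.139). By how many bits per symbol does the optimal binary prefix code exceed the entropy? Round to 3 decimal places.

Entropy H = −Σ p log₂ p ≈ 2.4794 bits.
Huffman merges: 53/1000+139/1000→24/125; 187/1000+191/1000→189/500; 24/125+97/500→193/500; 59/250+189/500→307/500; 193/500+307/500→1. L = 257/100 ≈ 2.5700.
L − H = 2.5700 − 2.4794 = 0.091 bits.

0.091 bits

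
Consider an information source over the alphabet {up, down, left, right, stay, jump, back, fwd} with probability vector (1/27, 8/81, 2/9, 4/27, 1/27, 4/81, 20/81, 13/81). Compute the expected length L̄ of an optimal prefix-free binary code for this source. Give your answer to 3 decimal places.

2.728 bits/symbol

Repeatedly combine the two least-probable nodes; the expected code length is the sum of the merged weights.
merge 1/27 + 1/27 → 2/27
merge 4/81 + 2/27 → 10/81
merge 8/81 + 10/81 → 2/9
merge 4/27 + 13/81 → 25/81
merge 2/9 + 2/9 → 4/9
merge 20/81 + 25/81 → 5/9
merge 4/9 + 5/9 → 1
L = 2/27 + 10/81 + 2/9 + 25/81 + 4/9 + 5/9 + 1 = 221/81 ≈ 2.728 bits/symbol.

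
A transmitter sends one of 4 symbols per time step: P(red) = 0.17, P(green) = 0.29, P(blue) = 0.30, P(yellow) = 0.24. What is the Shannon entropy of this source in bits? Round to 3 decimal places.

H = −Σ pᵢ log₂ pᵢ.
−0.17·log₂(0.17) = 0.4346
−0.29·log₂(0.29) = 0.5179
−0.30·log₂(0.30) = 0.5211
−0.24·log₂(0.24) = 0.4941
Sum ≈ 1.9677 → 1.968 bits.

1.968 bits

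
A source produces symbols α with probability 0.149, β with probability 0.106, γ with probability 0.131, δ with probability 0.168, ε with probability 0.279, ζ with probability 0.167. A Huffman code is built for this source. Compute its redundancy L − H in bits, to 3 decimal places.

0.039 bits

Entropy H = −Σ p log₂ p ≈ 2.5140 bits.
Huffman merges: 53/500+131/1000→237/1000; 149/1000+167/1000→79/250; 21/125+237/1000→81/200; 279/1000+79/250→119/200; 81/200+119/200→1. L = 2553/1000 ≈ 2.5530.
L − H = 2.5530 − 2.5140 = 0.039 bits.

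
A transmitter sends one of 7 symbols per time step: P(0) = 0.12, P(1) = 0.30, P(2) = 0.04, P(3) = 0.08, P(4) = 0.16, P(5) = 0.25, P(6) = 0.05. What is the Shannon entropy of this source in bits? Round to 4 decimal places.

H = −Σ pᵢ log₂ pᵢ.
−0.12·log₂(0.12) = 0.3671
−0.30·log₂(0.30) = 0.5211
−0.04·log₂(0.04) = 0.1858
−0.08·log₂(0.08) = 0.2915
−0.16·log₂(0.16) = 0.4230
−0.25·log₂(0.25) = 0.5000
−0.05·log₂(0.05) = 0.2161
Sum ≈ 2.5045 → 2.5045 bits.

2.5045 bits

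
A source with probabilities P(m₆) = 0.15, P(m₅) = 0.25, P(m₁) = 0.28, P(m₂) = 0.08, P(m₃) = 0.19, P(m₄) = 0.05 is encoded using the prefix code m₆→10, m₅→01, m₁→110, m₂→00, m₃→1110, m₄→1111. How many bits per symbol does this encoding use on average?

2.76 bits/symbol

L̄ = Σ pᵢ·ℓᵢ = 0.15·2 + 0.25·2 + 0.28·3 + 0.08·2 + 0.19·4 + 0.05·4 = 2.76 bits/symbol.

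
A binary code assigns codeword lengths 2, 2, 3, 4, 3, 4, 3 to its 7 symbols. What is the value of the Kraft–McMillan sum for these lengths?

With common denominator 2^4 = 16: Σ 2^(−ℓᵢ) = 4/16 + 4/16 + 2/16 + 1/16 + 2/16 + 1/16 + 2/16 = 16/16 = 1.

1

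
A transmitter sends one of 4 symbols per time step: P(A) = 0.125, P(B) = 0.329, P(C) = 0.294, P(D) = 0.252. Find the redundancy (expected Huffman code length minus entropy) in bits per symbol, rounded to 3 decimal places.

0.077 bits

Entropy H = −Σ p log₂ p ≈ 1.9230 bits.
Huffman merges: 1/8+63/250→377/1000; 147/500+329/1000→623/1000; 377/1000+623/1000→1. L = 2 ≈ 2.0000.
L − H = 2.0000 − 1.9230 = 0.077 bits.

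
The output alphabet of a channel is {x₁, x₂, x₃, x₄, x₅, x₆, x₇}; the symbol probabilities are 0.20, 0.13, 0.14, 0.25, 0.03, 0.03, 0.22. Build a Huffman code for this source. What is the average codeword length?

Repeatedly combine the two least-probable nodes; the expected code length is the sum of the merged weights.
merge 3/100 + 3/100 → 3/50
merge 3/50 + 13/100 → 19/100
merge 7/50 + 19/100 → 33/100
merge 1/5 + 11/50 → 21/50
merge 1/4 + 33/100 → 29/50
merge 21/50 + 29/50 → 1
L = 3/50 + 19/100 + 33/100 + 21/50 + 29/50 + 1 = 129/50 = 2.58 bits/symbol.

2.58 bits/symbol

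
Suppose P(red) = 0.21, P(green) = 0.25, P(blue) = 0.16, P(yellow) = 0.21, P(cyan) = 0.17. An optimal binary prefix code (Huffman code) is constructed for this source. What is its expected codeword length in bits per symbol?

Repeatedly combine the two least-probable nodes; the expected code length is the sum of the merged weights.
merge 4/25 + 17/100 → 33/100
merge 21/100 + 21/100 → 21/50
merge 1/4 + 33/100 → 29/50
merge 21/50 + 29/50 → 1
L = 33/100 + 21/50 + 29/50 + 1 = 233/100 = 2.33 bits/symbol.

2.33 bits/symbol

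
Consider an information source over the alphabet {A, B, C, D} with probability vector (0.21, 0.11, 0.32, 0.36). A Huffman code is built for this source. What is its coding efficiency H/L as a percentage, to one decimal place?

Entropy H = −Σ p log₂ p ≈ 1.8798 bits.
Huffman merges: 11/100+21/100→8/25; 8/25+8/25→16/25; 9/25+16/25→1. L = 49/25 ≈ 1.9600.
Efficiency = H/L = 1.8798/1.9600 = 95.9%.

95.9%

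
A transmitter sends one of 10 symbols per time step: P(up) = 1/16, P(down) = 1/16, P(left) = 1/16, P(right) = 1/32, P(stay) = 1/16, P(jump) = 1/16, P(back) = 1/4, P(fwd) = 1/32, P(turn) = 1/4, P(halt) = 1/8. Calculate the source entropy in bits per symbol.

Each probability is a power of 1/2, so log₂(1/p) is an integer.
H = Σ p·log₂(1/p) = 1/16·4 + 1/16·4 + 1/16·4 + 1/32·5 + 1/16·4 + 1/16·4 + 1/4·2 + 1/32·5 + 1/4·2 + 1/8·3 = 2.9375 bits.

2.9375 bits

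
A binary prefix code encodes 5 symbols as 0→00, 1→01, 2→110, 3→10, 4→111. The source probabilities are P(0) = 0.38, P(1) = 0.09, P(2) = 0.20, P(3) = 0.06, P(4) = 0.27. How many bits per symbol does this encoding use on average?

L̄ = Σ pᵢ·ℓᵢ = 0.38·2 + 0.09·2 + 0.20·3 + 0.06·2 + 0.27·3 = 2.47 bits/symbol.

2.47 bits/symbol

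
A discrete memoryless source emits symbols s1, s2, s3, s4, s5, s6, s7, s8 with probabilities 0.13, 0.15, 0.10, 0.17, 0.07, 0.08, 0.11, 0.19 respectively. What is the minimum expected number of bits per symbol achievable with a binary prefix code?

Repeatedly combine the two least-probable nodes; the expected code length is the sum of the merged weights.
merge 7/100 + 2/25 → 3/20
merge 1/10 + 11/100 → 21/100
merge 13/100 + 3/20 → 7/25
merge 3/20 + 17/100 → 8/25
merge 19/100 + 21/100 → 2/5
merge 7/25 + 8/25 → 3/5
merge 2/5 + 3/5 → 1
L = 3/20 + 21/100 + 7/25 + 8/25 + 2/5 + 3/5 + 1 = 74/25 = 2.96 bits/symbol.

2.96 bits/symbol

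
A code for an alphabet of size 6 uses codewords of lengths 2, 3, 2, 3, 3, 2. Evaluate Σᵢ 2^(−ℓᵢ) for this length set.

1.125

With common denominator 2^3 = 8: Σ 2^(−ℓᵢ) = 2/8 + 1/8 + 2/8 + 1/8 + 1/8 + 2/8 = 9/8 = 1.125.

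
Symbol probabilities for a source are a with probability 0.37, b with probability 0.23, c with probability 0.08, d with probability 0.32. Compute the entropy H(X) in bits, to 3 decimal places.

1.836 bits

H = −Σ pᵢ log₂ pᵢ.
−0.37·log₂(0.37) = 0.5307
−0.23·log₂(0.23) = 0.4877
−0.08·log₂(0.08) = 0.2915
−0.32·log₂(0.32) = 0.5260
Sum ≈ 1.8359 → 1.836 bits.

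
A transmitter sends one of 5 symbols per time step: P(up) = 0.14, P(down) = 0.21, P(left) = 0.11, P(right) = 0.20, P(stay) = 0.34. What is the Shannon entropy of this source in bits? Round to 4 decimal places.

2.2138 bits

H = −Σ pᵢ log₂ pᵢ.
−0.14·log₂(0.14) = 0.3971
−0.21·log₂(0.21) = 0.4728
−0.11·log₂(0.11) = 0.3503
−0.20·log₂(0.20) = 0.4644
−0.34·log₂(0.34) = 0.5292
Sum ≈ 2.2138 → 2.2138 bits.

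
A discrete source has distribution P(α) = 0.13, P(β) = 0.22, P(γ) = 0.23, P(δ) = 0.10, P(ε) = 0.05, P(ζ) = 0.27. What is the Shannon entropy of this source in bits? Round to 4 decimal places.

2.4092 bits

H = −Σ pᵢ log₂ pᵢ.
−0.13·log₂(0.13) = 0.3826
−0.22·log₂(0.22) = 0.4806
−0.23·log₂(0.23) = 0.4877
−0.10·log₂(0.10) = 0.3322
−0.05·log₂(0.05) = 0.2161
−0.27·log₂(0.27) = 0.5100
Sum ≈ 2.4092 → 2.4092 bits.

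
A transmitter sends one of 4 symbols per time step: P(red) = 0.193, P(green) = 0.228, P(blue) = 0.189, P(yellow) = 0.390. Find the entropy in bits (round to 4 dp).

1.9284 bits

H = −Σ pᵢ log₂ pᵢ.
−0.193·log₂(0.193) = 0.4581
−0.228·log₂(0.228) = 0.4863
−0.189·log₂(0.189) = 0.4543
−0.390·log₂(0.390) = 0.5298
Sum ≈ 1.9284 → 1.9284 bits.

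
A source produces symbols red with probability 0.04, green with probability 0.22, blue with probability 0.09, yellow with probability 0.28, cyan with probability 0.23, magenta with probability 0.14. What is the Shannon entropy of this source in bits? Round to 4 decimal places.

H = −Σ pᵢ log₂ pᵢ.
−0.04·log₂(0.04) = 0.1858
−0.22·log₂(0.22) = 0.4806
−0.09·log₂(0.09) = 0.3127
−0.28·log₂(0.28) = 0.5142
−0.23·log₂(0.23) = 0.4877
−0.14·log₂(0.14) = 0.3971
Sum ≈ 2.3780 → 2.3780 bits.

2.3780 bits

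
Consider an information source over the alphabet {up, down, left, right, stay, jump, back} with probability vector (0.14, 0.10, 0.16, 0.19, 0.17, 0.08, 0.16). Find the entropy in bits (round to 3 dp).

2.757 bits

H = −Σ pᵢ log₂ pᵢ.
−0.14·log₂(0.14) = 0.3971
−0.10·log₂(0.10) = 0.3322
−0.16·log₂(0.16) = 0.4230
−0.19·log₂(0.19) = 0.4552
−0.17·log₂(0.17) = 0.4346
−0.08·log₂(0.08) = 0.2915
−0.16·log₂(0.16) = 0.4230
Sum ≈ 2.7567 → 2.757 bits.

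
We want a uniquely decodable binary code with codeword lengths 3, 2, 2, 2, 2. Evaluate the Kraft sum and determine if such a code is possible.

With common denominator 2^3 = 8: Σ 2^(−ℓᵢ) = 1/8 + 2/8 + 2/8 + 2/8 + 2/8 = 9/8 = 1.125.
Kraft's inequality requires Σ ≤ 1; here Σ = 1.125 > 1, so no such prefix code exists.

1.125; no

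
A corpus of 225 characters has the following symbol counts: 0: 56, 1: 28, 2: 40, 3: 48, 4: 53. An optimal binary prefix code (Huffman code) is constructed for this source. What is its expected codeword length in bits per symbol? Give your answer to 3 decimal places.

Probabilities are the counts divided by 225.
Repeatedly combine the two least-probable nodes; the expected code length is the sum of the merged weights.
merge 28/225 + 8/45 → 68/225
merge 16/75 + 53/225 → 101/225
merge 56/225 + 68/225 → 124/225
merge 101/225 + 124/225 → 1
L = 68/225 + 101/225 + 124/225 + 1 = 518/225 ≈ 2.302 bits/symbol.

2.302 bits/symbol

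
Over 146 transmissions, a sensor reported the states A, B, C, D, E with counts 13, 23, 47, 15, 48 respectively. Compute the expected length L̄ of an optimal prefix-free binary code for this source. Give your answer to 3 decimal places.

Probabilities are the counts divided by 146.
Repeatedly combine the two least-probable nodes; the expected code length is the sum of the merged weights.
merge 13/146 + 15/146 → 14/73
merge 23/146 + 14/73 → 51/146
merge 47/146 + 24/73 → 95/146
merge 51/146 + 95/146 → 1
L = 14/73 + 51/146 + 95/146 + 1 = 160/73 ≈ 2.192 bits/symbol.

2.192 bits/symbol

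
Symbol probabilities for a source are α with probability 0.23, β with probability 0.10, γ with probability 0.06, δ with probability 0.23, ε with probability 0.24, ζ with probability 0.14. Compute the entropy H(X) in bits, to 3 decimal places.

2.442 bits

H = −Σ pᵢ log₂ pᵢ.
−0.23·log₂(0.23) = 0.4877
−0.10·log₂(0.10) = 0.3322
−0.06·log₂(0.06) = 0.2435
−0.23·log₂(0.23) = 0.4877
−0.24·log₂(0.24) = 0.4941
−0.14·log₂(0.14) = 0.3971
Sum ≈ 2.4423 → 2.442 bits.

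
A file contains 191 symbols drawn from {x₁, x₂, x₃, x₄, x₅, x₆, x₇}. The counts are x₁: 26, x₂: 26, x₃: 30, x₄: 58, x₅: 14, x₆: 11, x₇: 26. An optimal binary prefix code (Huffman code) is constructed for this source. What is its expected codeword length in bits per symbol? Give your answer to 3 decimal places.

Probabilities are the counts divided by 191.
Repeatedly combine the two least-probable nodes; the expected code length is the sum of the merged weights.
merge 11/191 + 14/191 → 25/191
merge 25/191 + 26/191 → 51/191
merge 26/191 + 26/191 → 52/191
merge 30/191 + 51/191 → 81/191
merge 52/191 + 58/191 → 110/191
merge 81/191 + 110/191 → 1
L = 25/191 + 51/191 + 52/191 + 81/191 + 110/191 + 1 = 510/191 ≈ 2.670 bits/symbol.

2.670 bits/symbol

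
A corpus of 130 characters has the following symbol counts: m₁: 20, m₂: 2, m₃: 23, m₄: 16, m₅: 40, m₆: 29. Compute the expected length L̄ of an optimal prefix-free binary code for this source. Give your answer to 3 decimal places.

Probabilities are the counts divided by 130.
Repeatedly combine the two least-probable nodes; the expected code length is the sum of the merged weights.
merge 1/65 + 8/65 → 9/65
merge 9/65 + 2/13 → 19/65
merge 23/130 + 29/130 → 2/5
merge 19/65 + 4/13 → 3/5
merge 2/5 + 3/5 → 1
L = 9/65 + 19/65 + 2/5 + 3/5 + 1 = 158/65 ≈ 2.431 bits/symbol.

2.431 bits/symbol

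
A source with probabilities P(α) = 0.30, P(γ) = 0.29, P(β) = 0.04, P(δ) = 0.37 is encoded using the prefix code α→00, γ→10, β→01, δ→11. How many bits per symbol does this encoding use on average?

2 bits/symbol

L̄ = Σ pᵢ·ℓᵢ = 0.30·2 + 0.29·2 + 0.04·2 + 0.37·2 = 2 bits/symbol.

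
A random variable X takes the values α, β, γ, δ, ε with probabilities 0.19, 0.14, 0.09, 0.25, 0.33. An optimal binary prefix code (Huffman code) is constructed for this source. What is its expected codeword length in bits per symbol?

2.23 bits/symbol

Repeatedly combine the two least-probable nodes; the expected code length is the sum of the merged weights.
merge 9/100 + 7/50 → 23/100
merge 19/100 + 23/100 → 21/50
merge 1/4 + 33/100 → 29/50
merge 21/50 + 29/50 → 1
L = 23/100 + 21/50 + 29/50 + 1 = 223/100 = 2.23 bits/symbol.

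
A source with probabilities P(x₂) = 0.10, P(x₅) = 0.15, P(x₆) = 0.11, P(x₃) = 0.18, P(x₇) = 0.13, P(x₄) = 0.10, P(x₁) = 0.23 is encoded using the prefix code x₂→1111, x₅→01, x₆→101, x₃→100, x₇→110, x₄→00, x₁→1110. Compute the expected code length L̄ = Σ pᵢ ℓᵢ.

3.08 bits/symbol

L̄ = Σ pᵢ·ℓᵢ = 0.10·4 + 0.15·2 + 0.11·3 + 0.18·3 + 0.13·3 + 0.10·2 + 0.23·4 = 3.08 bits/symbol.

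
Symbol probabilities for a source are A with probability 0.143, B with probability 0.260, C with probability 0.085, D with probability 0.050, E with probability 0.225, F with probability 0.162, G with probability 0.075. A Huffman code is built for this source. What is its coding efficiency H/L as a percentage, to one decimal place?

99.0%

Entropy H = −Σ p log₂ p ≈ 2.6148 bits.
Huffman merges: 1/20+3/40→1/8; 17/200+1/8→21/100; 143/1000+81/500→61/200; 21/100+9/40→87/200; 13/50+61/200→113/200; 87/200+113/200→1. L = 66/25 ≈ 2.6400.
Efficiency = H/L = 2.6148/2.6400 = 99.0%.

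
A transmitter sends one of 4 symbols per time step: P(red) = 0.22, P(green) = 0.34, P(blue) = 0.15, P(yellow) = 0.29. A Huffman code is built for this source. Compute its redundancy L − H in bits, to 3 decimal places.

Entropy H = −Σ p log₂ p ≈ 1.9382 bits.
Huffman merges: 3/20+11/50→37/100; 29/100+17/50→63/100; 37/100+63/100→1. L = 2 ≈ 2.0000.
L − H = 2.0000 − 1.9382 = 0.062 bits.

0.062 bits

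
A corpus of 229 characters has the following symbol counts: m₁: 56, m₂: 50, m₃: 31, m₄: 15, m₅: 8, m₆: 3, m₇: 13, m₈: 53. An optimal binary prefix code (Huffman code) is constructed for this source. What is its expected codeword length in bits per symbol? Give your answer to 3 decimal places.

Probabilities are the counts divided by 229.
Repeatedly combine the two least-probable nodes; the expected code length is the sum of the merged weights.
merge 3/229 + 8/229 → 11/229
merge 11/229 + 13/229 → 24/229
merge 15/229 + 24/229 → 39/229
merge 31/229 + 39/229 → 70/229
merge 50/229 + 53/229 → 103/229
merge 56/229 + 70/229 → 126/229
merge 103/229 + 126/229 → 1
L = 11/229 + 24/229 + 39/229 + 70/229 + 103/229 + 126/229 + 1 = 602/229 ≈ 2.629 bits/symbol.

2.629 bits/symbol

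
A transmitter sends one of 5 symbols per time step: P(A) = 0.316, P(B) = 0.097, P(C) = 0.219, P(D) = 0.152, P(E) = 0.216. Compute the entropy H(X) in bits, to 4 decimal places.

H = −Σ pᵢ log₂ pᵢ.
−0.316·log₂(0.316) = 0.5252
−0.097·log₂(0.097) = 0.3265
−0.219·log₂(0.219) = 0.4798
−0.152·log₂(0.152) = 0.4131
−0.216·log₂(0.216) = 0.4776
Sum ≈ 2.2222 → 2.2222 bits.

2.2222 bits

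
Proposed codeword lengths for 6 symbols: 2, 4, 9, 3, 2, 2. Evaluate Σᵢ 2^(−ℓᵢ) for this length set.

0.939453125

With common denominator 2^9 = 512: Σ 2^(−ℓᵢ) = 128/512 + 32/512 + 1/512 + 64/512 + 128/512 + 128/512 = 481/512 = 0.939453125.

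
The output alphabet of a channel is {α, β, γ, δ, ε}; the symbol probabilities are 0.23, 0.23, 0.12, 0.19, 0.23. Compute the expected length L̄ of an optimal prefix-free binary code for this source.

Repeatedly combine the two least-probable nodes; the expected code length is the sum of the merged weights.
merge 3/25 + 19/100 → 31/100
merge 23/100 + 23/100 → 23/50
merge 23/100 + 31/100 → 27/50
merge 23/50 + 27/50 → 1
L = 31/100 + 23/50 + 27/50 + 1 = 231/100 = 2.31 bits/symbol.

2.31 bits/symbol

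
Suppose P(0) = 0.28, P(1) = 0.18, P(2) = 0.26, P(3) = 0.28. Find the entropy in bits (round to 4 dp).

H = −Σ pᵢ log₂ pᵢ.
−0.28·log₂(0.28) = 0.5142
−0.18·log₂(0.18) = 0.4453
−0.26·log₂(0.26) = 0.5053
−0.28·log₂(0.28) = 0.5142
Sum ≈ 1.9790 → 1.9790 bits.

1.9790 bits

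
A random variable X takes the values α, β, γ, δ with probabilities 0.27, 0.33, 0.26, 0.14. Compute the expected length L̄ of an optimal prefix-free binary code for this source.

Repeatedly combine the two least-probable nodes; the expected code length is the sum of the merged weights.
merge 7/50 + 13/50 → 2/5
merge 27/100 + 33/100 → 3/5
merge 2/5 + 3/5 → 1
L = 2/5 + 3/5 + 1 = 2 bits/symbol.

2 bits/symbol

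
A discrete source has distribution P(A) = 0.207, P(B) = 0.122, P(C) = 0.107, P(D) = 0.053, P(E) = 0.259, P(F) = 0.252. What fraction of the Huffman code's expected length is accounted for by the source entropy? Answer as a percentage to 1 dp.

98.9%

Entropy H = −Σ p log₂ p ≈ 2.4161 bits.
Huffman merges: 53/1000+107/1000→4/25; 61/500+4/25→141/500; 207/1000+63/250→459/1000; 259/1000+141/500→541/1000; 459/1000+541/1000→1. L = 1221/500 ≈ 2.4420.
Efficiency = H/L = 2.4161/2.4420 = 98.9%.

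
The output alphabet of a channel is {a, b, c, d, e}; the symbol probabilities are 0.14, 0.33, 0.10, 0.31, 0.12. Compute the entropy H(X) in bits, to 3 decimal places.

H = −Σ pᵢ log₂ pᵢ.
−0.14·log₂(0.14) = 0.3971
−0.33·log₂(0.33) = 0.5278
−0.10·log₂(0.10) = 0.3322
−0.31·log₂(0.31) = 0.5238
−0.12·log₂(0.12) = 0.3671
Sum ≈ 2.1480 → 2.148 bits.

2.148 bits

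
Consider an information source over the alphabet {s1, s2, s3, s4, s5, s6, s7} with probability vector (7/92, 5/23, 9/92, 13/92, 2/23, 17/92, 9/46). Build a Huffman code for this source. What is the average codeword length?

2.75 bits/symbol

Repeatedly combine the two least-probable nodes; the expected code length is the sum of the merged weights.
merge 7/92 + 2/23 → 15/92
merge 9/92 + 13/92 → 11/46
merge 15/92 + 17/92 → 8/23
merge 9/46 + 5/23 → 19/46
merge 11/46 + 8/23 → 27/46
merge 19/46 + 27/46 → 1
L = 15/92 + 11/46 + 8/23 + 19/46 + 27/46 + 1 = 11/4 = 2.75 bits/symbol.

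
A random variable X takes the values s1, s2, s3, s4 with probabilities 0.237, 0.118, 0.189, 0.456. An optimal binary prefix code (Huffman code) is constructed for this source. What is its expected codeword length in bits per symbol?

Repeatedly combine the two least-probable nodes; the expected code length is the sum of the merged weights.
merge 59/500 + 189/1000 → 307/1000
merge 237/1000 + 307/1000 → 68/125
merge 57/125 + 68/125 → 1
L = 307/1000 + 68/125 + 1 = 1851/1000 = 1.851 bits/symbol.

1.851 bits/symbol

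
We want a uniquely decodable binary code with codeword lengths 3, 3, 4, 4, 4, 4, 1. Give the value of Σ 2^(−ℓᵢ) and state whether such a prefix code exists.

With common denominator 2^4 = 16: Σ 2^(−ℓᵢ) = 2/16 + 2/16 + 1/16 + 1/16 + 1/16 + 1/16 + 8/16 = 16/16 = 1.
Kraft's inequality requires Σ ≤ 1; here Σ = 1 ≤ 1, so such a prefix code exists.

1; yes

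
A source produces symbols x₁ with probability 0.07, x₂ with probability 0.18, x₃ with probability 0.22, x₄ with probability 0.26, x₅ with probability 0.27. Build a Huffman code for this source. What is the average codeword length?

2.25 bits/symbol

Repeatedly combine the two least-probable nodes; the expected code length is the sum of the merged weights.
merge 7/100 + 9/50 → 1/4
merge 11/50 + 1/4 → 47/100
merge 13/50 + 27/100 → 53/100
merge 47/100 + 53/100 → 1
L = 1/4 + 47/100 + 53/100 + 1 = 9/4 = 2.25 bits/symbol.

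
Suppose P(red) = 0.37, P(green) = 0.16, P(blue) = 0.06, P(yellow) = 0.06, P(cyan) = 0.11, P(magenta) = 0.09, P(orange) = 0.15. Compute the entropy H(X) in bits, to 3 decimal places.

2.514 bits

H = −Σ pᵢ log₂ pᵢ.
−0.37·log₂(0.37) = 0.5307
−0.16·log₂(0.16) = 0.4230
−0.06·log₂(0.06) = 0.2435
−0.06·log₂(0.06) = 0.2435
−0.11·log₂(0.11) = 0.3503
−0.09·log₂(0.09) = 0.3127
−0.15·log₂(0.15) = 0.4105
Sum ≈ 2.5143 → 2.514 bits.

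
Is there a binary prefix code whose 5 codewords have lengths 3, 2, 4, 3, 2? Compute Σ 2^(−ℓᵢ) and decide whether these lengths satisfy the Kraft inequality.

0.8125; yes

With common denominator 2^4 = 16: Σ 2^(−ℓᵢ) = 2/16 + 4/16 + 1/16 + 2/16 + 4/16 = 13/16 = 0.8125.
Kraft's inequality requires Σ ≤ 1; here Σ = 0.8125 ≤ 1, so such a prefix code exists.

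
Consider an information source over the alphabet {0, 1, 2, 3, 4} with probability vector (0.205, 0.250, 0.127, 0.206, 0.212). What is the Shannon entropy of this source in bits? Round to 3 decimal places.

2.291 bits

H = −Σ pᵢ log₂ pᵢ.
−0.205·log₂(0.205) = 0.4687
−0.250·log₂(0.250) = 0.5000
−0.127·log₂(0.127) = 0.3781
−0.206·log₂(0.206) = 0.4695
−0.212·log₂(0.212) = 0.4744
Sum ≈ 2.2907 → 2.291 bits.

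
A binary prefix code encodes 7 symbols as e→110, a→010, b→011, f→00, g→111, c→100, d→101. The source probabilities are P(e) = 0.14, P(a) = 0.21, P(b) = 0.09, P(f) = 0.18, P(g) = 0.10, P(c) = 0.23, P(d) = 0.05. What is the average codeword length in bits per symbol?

2.82 bits/symbol

L̄ = Σ pᵢ·ℓᵢ = 0.14·3 + 0.21·3 + 0.09·3 + 0.18·2 + 0.10·3 + 0.23·3 + 0.05·3 = 2.82 bits/symbol.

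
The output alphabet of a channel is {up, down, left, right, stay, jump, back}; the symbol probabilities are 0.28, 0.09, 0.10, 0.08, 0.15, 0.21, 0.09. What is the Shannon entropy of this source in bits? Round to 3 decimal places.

H = −Σ pᵢ log₂ pᵢ.
−0.28·log₂(0.28) = 0.5142
−0.09·log₂(0.09) = 0.3127
−0.10·log₂(0.10) = 0.3322
−0.08·log₂(0.08) = 0.2915
−0.15·log₂(0.15) = 0.4105
−0.21·log₂(0.21) = 0.4728
−0.09·log₂(0.09) = 0.3127
Sum ≈ 2.6466 → 2.647 bits.

2.647 bits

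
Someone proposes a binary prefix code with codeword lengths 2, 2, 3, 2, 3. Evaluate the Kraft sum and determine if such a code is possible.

1; yes

With common denominator 2^3 = 8: Σ 2^(−ℓᵢ) = 2/8 + 2/8 + 1/8 + 2/8 + 1/8 = 8/8 = 1.
Kraft's inequality requires Σ ≤ 1; here Σ = 1 ≤ 1, so such a prefix code exists.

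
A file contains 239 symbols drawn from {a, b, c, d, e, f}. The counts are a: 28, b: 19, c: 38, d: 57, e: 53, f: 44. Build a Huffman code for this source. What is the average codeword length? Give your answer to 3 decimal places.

2.540 bits/symbol

Probabilities are the counts divided by 239.
Repeatedly combine the two least-probable nodes; the expected code length is the sum of the merged weights.
merge 19/239 + 28/239 → 47/239
merge 38/239 + 44/239 → 82/239
merge 47/239 + 53/239 → 100/239
merge 57/239 + 82/239 → 139/239
merge 100/239 + 139/239 → 1
L = 47/239 + 82/239 + 100/239 + 139/239 + 1 = 607/239 ≈ 2.540 bits/symbol.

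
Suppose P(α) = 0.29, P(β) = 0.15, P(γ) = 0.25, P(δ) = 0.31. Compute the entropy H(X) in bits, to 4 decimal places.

1.9522 bits

H = −Σ pᵢ log₂ pᵢ.
−0.29·log₂(0.29) = 0.5179
−0.15·log₂(0.15) = 0.4105
−0.25·log₂(0.25) = 0.5000
−0.31·log₂(0.31) = 0.5238
Sum ≈ 1.9522 → 1.9522 bits.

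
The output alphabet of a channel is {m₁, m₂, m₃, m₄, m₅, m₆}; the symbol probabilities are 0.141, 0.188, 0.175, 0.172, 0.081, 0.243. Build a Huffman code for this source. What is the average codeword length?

Repeatedly combine the two least-probable nodes; the expected code length is the sum of the merged weights.
merge 81/1000 + 141/1000 → 111/500
merge 43/250 + 7/40 → 347/1000
merge 47/250 + 111/500 → 41/100
merge 243/1000 + 347/1000 → 59/100
merge 41/100 + 59/100 → 1
L = 111/500 + 347/1000 + 41/100 + 59/100 + 1 = 2569/1000 = 2.569 bits/symbol.

2.569 bits/symbol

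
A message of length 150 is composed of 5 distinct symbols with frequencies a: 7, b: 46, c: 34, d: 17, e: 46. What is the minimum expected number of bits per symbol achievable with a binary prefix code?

2.16 bits/symbol

Probabilities are the counts divided by 150.
Repeatedly combine the two least-probable nodes; the expected code length is the sum of the merged weights.
merge 7/150 + 17/150 → 4/25
merge 4/25 + 17/75 → 29/75
merge 23/75 + 23/75 → 46/75
merge 29/75 + 46/75 → 1
L = 4/25 + 29/75 + 46/75 + 1 = 54/25 = 2.16 bits/symbol.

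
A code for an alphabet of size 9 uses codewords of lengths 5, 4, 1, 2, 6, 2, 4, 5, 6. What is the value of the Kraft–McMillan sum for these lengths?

1.21875

With common denominator 2^6 = 64: Σ 2^(−ℓᵢ) = 2/64 + 4/64 + 32/64 + 16/64 + 1/64 + 16/64 + 4/64 + 2/64 + 1/64 = 78/64 = 1.21875.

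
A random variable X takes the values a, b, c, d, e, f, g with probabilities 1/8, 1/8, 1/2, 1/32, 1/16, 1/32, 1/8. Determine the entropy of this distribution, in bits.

Each probability is a power of 1/2, so log₂(1/p) is an integer.
H = Σ p·log₂(1/p) = 1/8·3 + 1/8·3 + 1/2·1 + 1/32·5 + 1/16·4 + 1/32·5 + 1/8·3 = 2.1875 bits.

2.1875 bits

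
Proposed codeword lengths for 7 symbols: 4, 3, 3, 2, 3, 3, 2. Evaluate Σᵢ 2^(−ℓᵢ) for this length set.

1.0625

With common denominator 2^4 = 16: Σ 2^(−ℓᵢ) = 1/16 + 2/16 + 2/16 + 4/16 + 2/16 + 2/16 + 4/16 = 17/16 = 1.0625.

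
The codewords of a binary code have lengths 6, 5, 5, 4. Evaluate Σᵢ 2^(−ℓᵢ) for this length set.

With common denominator 2^6 = 64: Σ 2^(−ℓᵢ) = 1/64 + 2/64 + 2/64 + 4/64 = 9/64 = 0.140625.

0.140625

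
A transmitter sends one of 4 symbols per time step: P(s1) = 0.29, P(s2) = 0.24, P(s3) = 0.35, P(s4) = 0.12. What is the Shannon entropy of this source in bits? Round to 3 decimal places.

1.909 bits

H = −Σ pᵢ log₂ pᵢ.
−0.29·log₂(0.29) = 0.5179
−0.24·log₂(0.24) = 0.4941
−0.35·log₂(0.35) = 0.5301
−0.12·log₂(0.12) = 0.3671
Sum ≈ 1.9092 → 1.909 bits.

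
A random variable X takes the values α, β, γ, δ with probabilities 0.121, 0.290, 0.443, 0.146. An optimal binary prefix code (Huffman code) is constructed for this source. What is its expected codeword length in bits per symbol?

1.824 bits/symbol

Repeatedly combine the two least-probable nodes; the expected code length is the sum of the merged weights.
merge 121/1000 + 73/500 → 267/1000
merge 267/1000 + 29/100 → 557/1000
merge 443/1000 + 557/1000 → 1
L = 267/1000 + 557/1000 + 1 = 228/125 = 1.824 bits/symbol.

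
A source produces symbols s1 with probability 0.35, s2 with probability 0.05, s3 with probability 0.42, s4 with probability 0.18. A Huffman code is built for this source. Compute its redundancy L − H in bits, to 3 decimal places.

0.093 bits

Entropy H = −Σ p log₂ p ≈ 1.7172 bits.
Huffman merges: 1/20+9/50→23/100; 23/100+7/20→29/50; 21/50+29/50→1. L = 181/100 ≈ 1.8100.
L − H = 1.8100 − 1.7172 = 0.093 bits.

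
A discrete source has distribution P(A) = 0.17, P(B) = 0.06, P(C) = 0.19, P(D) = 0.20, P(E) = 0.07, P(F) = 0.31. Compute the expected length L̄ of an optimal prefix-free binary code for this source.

Repeatedly combine the two least-probable nodes; the expected code length is the sum of the merged weights.
merge 3/50 + 7/100 → 13/100
merge 13/100 + 17/100 → 3/10
merge 19/100 + 1/5 → 39/100
merge 3/10 + 31/100 → 61/100
merge 39/100 + 61/100 → 1
L = 13/100 + 3/10 + 39/100 + 61/100 + 1 = 243/100 = 2.43 bits/symbol.

2.43 bits/symbol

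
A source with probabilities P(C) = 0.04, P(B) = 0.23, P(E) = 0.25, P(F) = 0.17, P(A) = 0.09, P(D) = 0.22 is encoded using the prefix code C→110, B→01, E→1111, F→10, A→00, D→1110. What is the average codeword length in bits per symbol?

L̄ = Σ pᵢ·ℓᵢ = 0.04·3 + 0.23·2 + 0.25·4 + 0.17·2 + 0.09·2 + 0.22·4 = 2.98 bits/symbol.

2.98 bits/symbol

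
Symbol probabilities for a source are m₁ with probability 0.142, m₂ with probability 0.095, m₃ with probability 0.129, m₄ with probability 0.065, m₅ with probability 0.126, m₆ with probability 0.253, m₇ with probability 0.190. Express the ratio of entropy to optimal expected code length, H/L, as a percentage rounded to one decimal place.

99.1%

Entropy H = −Σ p log₂ p ≈ 2.6934 bits.
Huffman merges: 13/200+19/200→4/25; 63/500+129/1000→51/200; 71/500+4/25→151/500; 19/100+253/1000→443/1000; 51/200+151/500→557/1000; 443/1000+557/1000→1. L = 2717/1000 ≈ 2.7170.
Efficiency = H/L = 2.6934/2.7170 = 99.1%.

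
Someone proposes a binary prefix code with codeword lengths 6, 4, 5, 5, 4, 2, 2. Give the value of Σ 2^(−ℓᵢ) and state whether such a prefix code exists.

0.703125; yes

With common denominator 2^6 = 64: Σ 2^(−ℓᵢ) = 1/64 + 4/64 + 2/64 + 2/64 + 4/64 + 16/64 + 16/64 = 45/64 = 0.703125.
Kraft's inequality requires Σ ≤ 1; here Σ = 0.703125 ≤ 1, so such a prefix code exists.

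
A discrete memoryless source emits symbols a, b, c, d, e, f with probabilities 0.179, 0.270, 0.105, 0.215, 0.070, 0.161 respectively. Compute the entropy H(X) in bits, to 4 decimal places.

H = −Σ pᵢ log₂ pᵢ.
−0.179·log₂(0.179) = 0.4443
−0.270·log₂(0.270) = 0.5100
−0.105·log₂(0.105) = 0.3414
−0.215·log₂(0.215) = 0.4768
−0.070·log₂(0.070) = 0.2686
−0.161·log₂(0.161) = 0.4242
Sum ≈ 2.4653 → 2.4653 bits.

2.4653 bits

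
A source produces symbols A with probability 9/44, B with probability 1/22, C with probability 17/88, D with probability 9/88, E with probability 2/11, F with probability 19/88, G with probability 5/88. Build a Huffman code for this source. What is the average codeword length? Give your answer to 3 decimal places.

2.682 bits/symbol

Repeatedly combine the two least-probable nodes; the expected code length is the sum of the merged weights.
merge 1/22 + 5/88 → 9/88
merge 9/88 + 9/88 → 9/44
merge 2/11 + 17/88 → 3/8
merge 9/44 + 9/44 → 9/22
merge 19/88 + 3/8 → 13/22
merge 9/22 + 13/22 → 1
L = 9/88 + 9/44 + 3/8 + 9/22 + 13/22 + 1 = 59/22 ≈ 2.682 bits/symbol.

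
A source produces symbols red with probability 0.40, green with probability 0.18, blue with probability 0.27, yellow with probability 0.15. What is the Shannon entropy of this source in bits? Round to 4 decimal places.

H = −Σ pᵢ log₂ pᵢ.
−0.40·log₂(0.40) = 0.5288
−0.18·log₂(0.18) = 0.4453
−0.27·log₂(0.27) = 0.5100
−0.15·log₂(0.15) = 0.4105
Sum ≈ 1.8946 → 1.8946 bits.

1.8946 bits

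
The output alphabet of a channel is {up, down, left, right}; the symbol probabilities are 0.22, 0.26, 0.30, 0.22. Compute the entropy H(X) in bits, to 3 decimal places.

H = −Σ pᵢ log₂ pᵢ.
−0.22·log₂(0.22) = 0.4806
−0.26·log₂(0.26) = 0.5053
−0.30·log₂(0.30) = 0.5211
−0.22·log₂(0.22) = 0.4806
Sum ≈ 1.9875 → 1.988 bits.

1.988 bits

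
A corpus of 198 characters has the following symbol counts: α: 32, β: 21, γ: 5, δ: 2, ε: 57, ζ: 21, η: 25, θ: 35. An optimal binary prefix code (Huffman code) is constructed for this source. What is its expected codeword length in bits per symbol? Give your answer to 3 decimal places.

2.712 bits/symbol

Probabilities are the counts divided by 198.
Repeatedly combine the two least-probable nodes; the expected code length is the sum of the merged weights.
merge 1/99 + 5/198 → 7/198
merge 7/198 + 7/66 → 14/99
merge 7/66 + 25/198 → 23/99
merge 14/99 + 16/99 → 10/33
merge 35/198 + 23/99 → 9/22
merge 19/66 + 10/33 → 13/22
merge 9/22 + 13/22 → 1
L = 7/198 + 14/99 + 23/99 + 10/33 + 9/22 + 13/22 + 1 = 179/66 ≈ 2.712 bits/symbol.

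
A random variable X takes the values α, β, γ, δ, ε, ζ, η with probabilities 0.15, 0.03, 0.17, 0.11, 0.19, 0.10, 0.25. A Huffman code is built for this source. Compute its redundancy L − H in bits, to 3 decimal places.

Entropy H = −Σ p log₂ p ≈ 2.6346 bits.
Huffman merges: 3/100+1/10→13/100; 11/100+13/100→6/25; 3/20+17/100→8/25; 19/100+6/25→43/100; 1/4+8/25→57/100; 43/100+57/100→1. L = 269/100 ≈ 2.6900.
L − H = 2.6900 − 2.6346 = 0.055 bits.

0.055 bits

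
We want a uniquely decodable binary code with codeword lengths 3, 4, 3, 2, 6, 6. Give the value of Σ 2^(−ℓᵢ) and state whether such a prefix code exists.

With common denominator 2^6 = 64: Σ 2^(−ℓᵢ) = 8/64 + 4/64 + 8/64 + 16/64 + 1/64 + 1/64 = 38/64 = 0.59375.
Kraft's inequality requires Σ ≤ 1; here Σ = 0.59375 ≤ 1, so such a prefix code exists.

0.59375; yes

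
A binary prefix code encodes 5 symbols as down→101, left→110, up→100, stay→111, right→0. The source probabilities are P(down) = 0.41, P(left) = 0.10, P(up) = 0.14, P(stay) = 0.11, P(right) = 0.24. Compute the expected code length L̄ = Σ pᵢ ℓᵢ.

2.52 bits/symbol

L̄ = Σ pᵢ·ℓᵢ = 0.41·3 + 0.10·3 + 0.14·3 + 0.11·3 + 0.24·1 = 2.52 bits/symbol.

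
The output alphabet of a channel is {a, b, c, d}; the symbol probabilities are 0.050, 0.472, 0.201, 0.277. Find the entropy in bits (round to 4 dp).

1.7056 bits

H = −Σ pᵢ log₂ pᵢ.
−0.050·log₂(0.050) = 0.2161
−0.472·log₂(0.472) = 0.5112
−0.201·log₂(0.201) = 0.4653
−0.277·log₂(0.277) = 0.5130
Sum ≈ 1.7056 → 1.7056 bits.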